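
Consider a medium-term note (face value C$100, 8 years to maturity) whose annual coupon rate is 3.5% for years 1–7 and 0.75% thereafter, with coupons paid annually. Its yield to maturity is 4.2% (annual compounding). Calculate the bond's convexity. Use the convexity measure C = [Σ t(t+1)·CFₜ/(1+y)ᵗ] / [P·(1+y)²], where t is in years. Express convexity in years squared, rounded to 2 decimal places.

With y = 0.042:
  t   CF        PV=CF/(1+0.042)^t    t·PV        t(t+1)·PV
  1         3.50         3.3589         3.3589           6.7179
  2         3.50         3.2235         6.4471          19.3412
  3         3.50         3.0936         9.2808          37.1233
  4         3.50         2.9689        11.8756          59.3782
  5         3.50         2.8492        14.2462          85.4773
  6         3.50         2.7344        16.4064         114.8447
  7         3.50         2.6242        18.3693         146.9542
  8       100.75        72.4942       579.9537       5,219.5829
  Σ                     93.3470       659.9380       5,689.4197
P = 93.3470.
Convexity = Σ t(t+1)·PV / [P·(1+y)²] = 5,689.4197 / (93.3470 × 1.085764) = 56.13479.

56.13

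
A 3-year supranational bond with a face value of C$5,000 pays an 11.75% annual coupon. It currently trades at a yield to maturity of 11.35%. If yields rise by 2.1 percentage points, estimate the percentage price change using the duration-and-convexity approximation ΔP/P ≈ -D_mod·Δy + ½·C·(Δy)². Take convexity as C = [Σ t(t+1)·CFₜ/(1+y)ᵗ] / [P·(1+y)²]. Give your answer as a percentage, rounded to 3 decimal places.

-4.902%

With y = 0.1135:
  t   CF        PV=CF/(1+0.1135)^t    t·PV        t(t+1)·PV
  1       587.50       527.6156       527.6156       1,055.2313
  2       587.50       473.8353       947.6706       2,843.0119
  3     5,587.50     4,047.1274    12,141.3821      48,565.5284
  Σ                  5,048.5783    13,616.6684      52,463.7715
P = 5,048.5783; D_Mac = 2.69713 yrs; D_mod = 2.42221 yrs; C = 8.38127.
Duration effect: -2.42221 × (+0.021) = -0.050866
Convexity effect: 0.5 × 8.38127 × (0.021)² = +0.0018481
ΔP/P ≈ -0.050866 + 0.0018481 = -0.049018 = -4.9018%.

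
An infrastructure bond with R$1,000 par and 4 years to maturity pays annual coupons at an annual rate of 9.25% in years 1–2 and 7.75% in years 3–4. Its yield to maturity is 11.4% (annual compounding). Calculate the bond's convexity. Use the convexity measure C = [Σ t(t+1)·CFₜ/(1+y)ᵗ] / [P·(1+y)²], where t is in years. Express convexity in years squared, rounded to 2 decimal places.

With y = 0.114:
  t   CF        PV=CF/(1+0.114)^t    t·PV        t(t+1)·PV
  1        92.50        83.0341        83.0341         166.0682
  2        92.50        74.5369       149.0738         447.2214
  3        77.50        56.0591       168.1773         672.7092
  4     1,077.50       699.6430     2,798.5721      13,992.8607
  Σ                    913.2732     3,198.8574      15,278.8596
P = 913.2732.
Convexity = Σ t(t+1)·PV / [P·(1+y)²] = 15,278.8596 / (913.2732 × 1.240996) = 13.48093.

13.48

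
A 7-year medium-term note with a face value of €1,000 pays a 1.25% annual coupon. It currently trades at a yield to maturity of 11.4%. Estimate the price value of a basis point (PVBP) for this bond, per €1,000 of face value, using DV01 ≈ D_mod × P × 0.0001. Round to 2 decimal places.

€0.31

Periodic yield y = 0.114.
  t   CF        PV=CF/(1+0.114)^t    t·PV
  1        12.50        11.2208        11.2208
  2        12.50        10.0726        20.1451
  3        12.50         9.0418        27.1254
  4        12.50         8.1165        32.4660
  5        12.50         7.2859        36.4296
  6        12.50         6.5403        39.2419
  7     1,012.50       475.5527     3,328.8692
  Σ                    527.8307     3,495.4981
P = 527.8307; D_Mac = 6.62239 yrs; D_mod = 5.94469 yrs.
DV01 ≈ 5.94469 × 527.8307 × 0.0001 = 0.313779.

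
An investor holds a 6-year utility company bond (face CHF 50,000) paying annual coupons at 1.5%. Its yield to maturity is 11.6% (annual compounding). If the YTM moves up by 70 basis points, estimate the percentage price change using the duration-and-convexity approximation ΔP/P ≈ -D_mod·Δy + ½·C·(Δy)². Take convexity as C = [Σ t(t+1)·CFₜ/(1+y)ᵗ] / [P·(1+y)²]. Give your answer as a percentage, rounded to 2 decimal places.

-3.50%

With y = 0.116:
  t   CF        PV=CF/(1+0.116)^t    t·PV        t(t+1)·PV
  1       750.00       672.0430       672.0430       1,344.0860
  2       750.00       602.1891     1,204.3782       3,613.1345
  3       750.00       539.5959     1,618.7878       6,475.1514
  4       750.00       483.5089     1,934.0357       9,670.1783
  5       750.00       433.2517     2,166.2586      12,997.5514
  6    50,750.00    26,269.4439   157,616.6633   1,103,316.6431
  Σ                 29,000.0325   165,212.1665   1,137,416.7446
P = 29,000.0325; D_Mac = 5.69696 yrs; D_mod = 5.10481 yrs; C = 31.49146.
Duration effect: -5.10481 × (+0.007) = -0.035734
Convexity effect: 0.5 × 31.49146 × (0.007)² = +0.0007715
ΔP/P ≈ -0.035734 + 0.0007715 = -0.034962 = -3.4962%.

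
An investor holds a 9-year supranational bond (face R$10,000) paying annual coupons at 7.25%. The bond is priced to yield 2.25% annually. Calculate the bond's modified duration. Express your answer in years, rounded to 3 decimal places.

7.111 years

Periodic yield y = 0.0225. First find Macaulay duration:
  t   CF        PV=CF/(1+0.0225)^t    t·PV
  1       725.00       709.0465       709.0465
  2       725.00       693.4440     1,386.8879
  3       725.00       678.1848     2,034.5544
  4       725.00       663.2614     2,653.0457
  5       725.00       648.6664     3,243.3322
  6       725.00       634.3926     3,806.3556
  7       725.00       620.4329     4,343.0300
  8       725.00       606.7803     4,854.2424
  9    10,725.00     8,778.6443    79,007.7984
  Σ                 14,032.8531   102,038.2931
P = 14,032.8531; Macaulay duration = 102,038.2931 / 14,032.8531 = 7.27139 years.
Modified duration = D_Mac / (1 + y) = 7.27139 / 1.0225 = 7.11138 years.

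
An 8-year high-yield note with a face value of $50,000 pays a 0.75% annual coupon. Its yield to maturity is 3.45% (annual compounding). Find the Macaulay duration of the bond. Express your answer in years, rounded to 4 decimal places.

7.7666 years

Periodic yield y = 0.0345. Discount each cash flow and weight by its year:
  t   CF        PV=CF/(1+0.0345)^t    t·PV
  1       375.00       362.4940       362.4940
  2       375.00       350.4050       700.8100
  3       375.00       338.7192     1,016.1575
  4       375.00       327.4231     1,309.6923
  5       375.00       316.5037     1,582.5185
  6       375.00       305.9485     1,835.6909
  7       375.00       295.7453     2,070.2169
  8    50,375.00    38,403.5259   307,228.2069
  Σ                 40,700.7645   316,105.7869
Price P = Σ PV = 40,700.7645.
Macaulay duration = Σ(t·PV) / P = 316,105.7869 / 40,700.7645 = 7.76658 years.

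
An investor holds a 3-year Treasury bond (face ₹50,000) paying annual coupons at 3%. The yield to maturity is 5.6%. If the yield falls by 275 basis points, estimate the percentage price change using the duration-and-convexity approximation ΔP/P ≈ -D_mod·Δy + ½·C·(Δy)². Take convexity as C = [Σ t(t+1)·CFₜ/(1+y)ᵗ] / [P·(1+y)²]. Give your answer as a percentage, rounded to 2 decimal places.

+7.97%

With y = 0.056:
  t   CF        PV=CF/(1+0.056)^t    t·PV        t(t+1)·PV
  1     1,500.00     1,420.4545     1,420.4545       2,840.9091
  2     1,500.00     1,345.1274     2,690.2548       8,070.7645
  3    51,500.00    43,733.6248   131,200.8743     524,803.4973
  Σ                 46,499.2067   135,311.5837     535,715.1708
P = 46,499.2067; D_Mac = 2.90998 yrs; D_mod = 2.75566 yrs; C = 10.33143.
Duration effect: -2.75566 × (-0.0275) = +0.075781
Convexity effect: 0.5 × 10.33143 × (-0.0275)² = +0.0039066
ΔP/P ≈ +0.075781 + 0.0039066 = +0.079687 = +7.9687%.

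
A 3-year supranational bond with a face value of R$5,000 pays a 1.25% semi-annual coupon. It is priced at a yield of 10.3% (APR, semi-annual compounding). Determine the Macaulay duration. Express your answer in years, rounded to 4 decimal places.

2.9458 years

Periodic yield y = 0.0515. Discount each cash flow and weight by its period:
  t   CF        PV=CF/(1+0.0515)^t    t·PV
  1        31.25        29.7194        29.7194
  2        31.25        28.2639        56.5277
  3        31.25        26.8796        80.6387
  4        31.25        25.5631       102.2523
  5        31.25        24.3110       121.5552
  6     5,031.25     3,722.3760    22,334.2558
  Σ                  3,857.1129    22,724.9491
Price P = Σ PV = 3,857.1129.
Macaulay duration = Σ(t·PV) / P = 22,724.9491 / 3,857.1129 = 5.89170 half-year periods.
In years: 5.89170 / 2 = 2.94585 years.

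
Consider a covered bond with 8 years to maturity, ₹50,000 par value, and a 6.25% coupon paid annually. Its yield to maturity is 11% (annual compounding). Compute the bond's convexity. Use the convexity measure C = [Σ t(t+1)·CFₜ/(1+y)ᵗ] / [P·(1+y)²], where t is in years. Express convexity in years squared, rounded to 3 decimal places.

42.094

With y = 0.11:
  t   CF        PV=CF/(1+0.11)^t    t·PV        t(t+1)·PV
  1     3,125.00     2,815.3153     2,815.3153       5,630.6306
  2     3,125.00     2,536.3201     5,072.6402      15,217.9206
  3     3,125.00     2,284.9731     6,854.9192      27,419.6768
  4     3,125.00     2,058.5343     8,234.1372      41,170.6859
  5     3,125.00     1,854.5354     9,272.6770      55,636.0620
  6     3,125.00     1,670.7526    10,024.5157      70,171.6097
  7     3,125.00     1,505.1825    10,536.2777      84,290.2219
  8    53,125.00    23,052.3451   184,418.7609   1,659,768.8483
  Σ                 37,777.9584   237,229.2432   1,959,305.6559
P = 37,777.9584.
Convexity = Σ t(t+1)·PV / [P·(1+y)²] = 1,959,305.6559 / (37,777.9584 × 1.232100) = 42.09376.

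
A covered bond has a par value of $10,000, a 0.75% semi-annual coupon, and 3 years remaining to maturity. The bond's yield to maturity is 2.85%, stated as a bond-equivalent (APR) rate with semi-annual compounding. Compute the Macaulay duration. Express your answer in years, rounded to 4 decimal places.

Periodic yield y = 0.01425. Discount each cash flow and weight by its period:
  t   CF        PV=CF/(1+0.01425)^t    t·PV
  1        37.50        36.9731        36.9731
  2        37.50        36.4537        72.9073
  3        37.50        35.9415       107.8245
  4        37.50        35.4365       141.7461
  5        37.50        34.9387       174.6933
  6    10,037.50     9,220.5210    55,323.1258
  Σ                  9,400.2645    55,857.2702
Price P = Σ PV = 9,400.2645.
Macaulay duration = Σ(t·PV) / P = 55,857.2702 / 9,400.2645 = 5.94210 half-year periods.
In years: 5.94210 / 2 = 2.97105 years.

2.9710 years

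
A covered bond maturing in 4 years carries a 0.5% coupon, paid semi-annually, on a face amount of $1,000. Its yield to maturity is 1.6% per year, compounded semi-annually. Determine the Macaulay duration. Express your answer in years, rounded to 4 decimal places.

Periodic yield y = 0.008. Discount each cash flow and weight by its period:
  t   CF        PV=CF/(1+0.008)^t    t·PV
  1         2.50         2.4802         2.4802
  2         2.50         2.4605         4.9209
  3         2.50         2.4409         7.3228
  4         2.50         2.4216         9.6863
  5         2.50         2.4024        12.0118
  6         2.50         2.3833        14.2997
  7         2.50         2.3644        16.5506
  8     1,002.50       940.5895     7,524.7160
  Σ                    957.5427     7,591.9884
Price P = Σ PV = 957.5427.
Macaulay duration = Σ(t·PV) / P = 7,591.9884 / 957.5427 = 7.92862 half-year periods.
In years: 7.92862 / 2 = 3.96431 years.

3.9643 years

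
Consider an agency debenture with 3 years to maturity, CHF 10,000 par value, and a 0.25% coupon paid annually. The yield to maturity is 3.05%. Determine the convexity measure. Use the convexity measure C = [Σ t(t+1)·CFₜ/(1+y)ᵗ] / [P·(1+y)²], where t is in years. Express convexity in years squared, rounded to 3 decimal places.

With y = 0.0305:
  t   CF        PV=CF/(1+0.0305)^t    t·PV        t(t+1)·PV
  1        25.00        24.2601        24.2601          48.5201
  2        25.00        23.5420        47.0841         141.2522
  3    10,025.00     9,160.9475    27,482.8424     109,931.3697
  Σ                  9,208.7496    27,554.1866     110,121.1420
P = 9,208.7496.
Convexity = Σ t(t+1)·PV / [P·(1+y)²] = 110,121.1420 / (9,208.7496 × 1.061930) = 11.26092.

11.261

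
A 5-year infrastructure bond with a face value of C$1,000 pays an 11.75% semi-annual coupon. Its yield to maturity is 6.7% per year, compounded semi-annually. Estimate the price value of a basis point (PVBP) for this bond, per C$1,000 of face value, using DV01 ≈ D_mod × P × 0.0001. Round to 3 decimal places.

C$0.473

Periodic yield y = 0.0335.
  t   CF        PV=CF/(1+0.0335)^t    t·PV
  1        58.75        56.8457        56.8457
  2        58.75        55.0031       110.0061
  3        58.75        53.2202       159.6606
  4        58.75        51.4951       205.9804
  5        58.75        49.8259       249.1297
  6        58.75        48.2109       289.2652
  7        58.75        46.6482       326.5371
  8        58.75        45.1361       361.0888
  9        58.75        43.6731       393.0575
  10    1,058.75       761.5328     7,615.3280
  Σ                  1,211.5910     9,766.8991
P = 1,211.5910; D_Mac = 8.06122 half-year periods = 4.03061 yrs; D_mod = 3.89996 yrs.
DV01 ≈ 3.89996 × 1,211.5910 × 0.0001 = 0.472516.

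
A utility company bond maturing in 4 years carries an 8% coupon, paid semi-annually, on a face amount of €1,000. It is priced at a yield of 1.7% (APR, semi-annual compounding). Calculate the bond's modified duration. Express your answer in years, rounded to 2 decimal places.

3.53 years

Periodic yield y = 0.0085. First find Macaulay duration:
  t   CF        PV=CF/(1+0.0085)^t    t·PV
  1        40.00        39.6629        39.6629
  2        40.00        39.3286        78.6571
  3        40.00        38.9971       116.9913
  4        40.00        38.6684       154.6737
  5        40.00        38.3425       191.7125
  6        40.00        38.0193       228.1160
  7        40.00        37.6989       263.8923
  8     1,040.00       971.9102     7,775.2812
  Σ                  1,242.6278     8,848.9871
P = 1,242.6278; Macaulay duration = 8,848.9871 / 1,242.6278 = 7.12119 half-year periods = 3.56059 years.
Modified duration = D_Mac / (1 + y) = 3.56059 / 1.0085 = 3.53058 years.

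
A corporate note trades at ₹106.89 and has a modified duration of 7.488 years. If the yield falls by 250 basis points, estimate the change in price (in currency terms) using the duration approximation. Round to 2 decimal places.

Duration approximation: ΔP/P ≈ -D_mod · Δy = -7.488 × (-0.025) = +0.187200.
ΔP ≈ 106.89 × (+0.187200) = +20.009808.

+₹20.01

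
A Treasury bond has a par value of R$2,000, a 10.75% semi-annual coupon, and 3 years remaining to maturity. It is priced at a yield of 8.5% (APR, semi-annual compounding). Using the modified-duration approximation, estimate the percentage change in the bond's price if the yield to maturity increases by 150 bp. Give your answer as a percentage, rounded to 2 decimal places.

Periodic yield y = 0.0425. Modified duration first:
  t   CF        PV=CF/(1+0.0425)^t    t·PV
  1       107.50       103.1175       103.1175
  2       107.50        98.9137       197.8273
  3       107.50        94.8812       284.6437
  4       107.50        91.0132       364.0527
  5       107.50        87.3028       436.5140
  6     2,107.50     1,641.7658     9,850.5947
  Σ                  2,116.9941    11,236.7499
P = 2,116.9941; D_Mac = 5.30788 half-year periods = 2.65394 yrs; D_mod = 2.65394/(1+0.0425) = 2.54575 yrs.
ΔP/P ≈ -D_mod · Δy = -2.54575 × (+0.015) = -0.038186 = -3.8186%.

-3.82%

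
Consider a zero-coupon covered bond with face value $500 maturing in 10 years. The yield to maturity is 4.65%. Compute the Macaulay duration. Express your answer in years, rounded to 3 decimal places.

A zero-coupon bond has a single cash flow at maturity, so its Macaulay duration equals its maturity: 10 years.

10.000 years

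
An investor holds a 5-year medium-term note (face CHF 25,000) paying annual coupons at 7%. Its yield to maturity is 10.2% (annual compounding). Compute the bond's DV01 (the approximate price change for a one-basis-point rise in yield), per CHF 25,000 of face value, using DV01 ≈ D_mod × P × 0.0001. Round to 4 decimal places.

CHF 8.6603

Periodic yield y = 0.102.
  t   CF        PV=CF/(1+0.102)^t    t·PV
  1     1,750.00     1,588.0218     1,588.0218
  2     1,750.00     1,441.0361     2,882.0722
  3     1,750.00     1,307.6553     3,922.9658
  4     1,750.00     1,186.6200     4,746.4801
  5    26,750.00    16,459.4688    82,297.3438
  Σ                 21,982.8019    95,436.8836
P = 21,982.8019; D_Mac = 4.34143 yrs; D_mod = 3.93960 yrs.
DV01 ≈ 3.93960 × 21,982.8019 × 0.0001 = 8.660334.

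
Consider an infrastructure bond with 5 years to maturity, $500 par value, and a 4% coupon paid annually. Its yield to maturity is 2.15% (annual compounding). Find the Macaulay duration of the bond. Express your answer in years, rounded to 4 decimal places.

4.6472 years

Periodic yield y = 0.0215. Discount each cash flow and weight by its year:
  t   CF        PV=CF/(1+0.0215)^t    t·PV
  1        20.00        19.5791        19.5791
  2        20.00        19.1670        38.3339
  3        20.00        18.7635        56.2906
  4        20.00        18.3686        73.4745
  5       520.00       467.5322     2,337.6608
  Σ                    543.4103     2,525.3389
Price P = Σ PV = 543.4103.
Macaulay duration = Σ(t·PV) / P = 2,525.3389 / 543.4103 = 4.64720 years.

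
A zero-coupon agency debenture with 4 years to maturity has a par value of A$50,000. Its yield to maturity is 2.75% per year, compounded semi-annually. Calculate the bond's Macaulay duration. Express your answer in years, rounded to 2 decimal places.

4.00 years

A zero-coupon bond has a single cash flow at maturity, so its Macaulay duration equals its maturity: 4 years.
(Equivalently: 8 semi-annual periods ÷ 2 = 4 years.)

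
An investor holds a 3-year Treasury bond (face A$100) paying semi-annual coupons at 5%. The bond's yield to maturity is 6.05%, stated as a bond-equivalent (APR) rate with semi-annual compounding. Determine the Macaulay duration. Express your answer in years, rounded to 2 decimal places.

2.82 years

Periodic yield y = 0.03025. Discount each cash flow and weight by its period:
  t   CF        PV=CF/(1+0.03025)^t    t·PV
  1         2.50         2.4266         2.4266
  2         2.50         2.3553         4.7107
  3         2.50         2.2862         6.8586
  4         2.50         2.2191         8.8762
  5         2.50         2.1539        10.7695
  6       102.50        85.7172       514.3034
  Σ                     97.1583       547.9450
Price P = Σ PV = 97.1583.
Macaulay duration = Σ(t·PV) / P = 547.9450 / 97.1583 = 5.63971 half-year periods.
In years: 5.63971 / 2 = 2.81986 years.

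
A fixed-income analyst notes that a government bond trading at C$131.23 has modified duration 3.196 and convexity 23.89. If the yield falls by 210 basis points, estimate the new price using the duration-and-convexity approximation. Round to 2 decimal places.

C$140.73

Duration effect: -D_mod·Δy = -3.196 × (-0.021) = +0.067116
Convexity effect: ½·C·(Δy)² = 0.5 × 23.89 × (-0.021)² = +0.005267745
ΔP/P ≈ +0.067116 + 0.005267745 = +0.072383745
New price ≈ 131.23 × (1 + 0.072383745) = 140.72891885635.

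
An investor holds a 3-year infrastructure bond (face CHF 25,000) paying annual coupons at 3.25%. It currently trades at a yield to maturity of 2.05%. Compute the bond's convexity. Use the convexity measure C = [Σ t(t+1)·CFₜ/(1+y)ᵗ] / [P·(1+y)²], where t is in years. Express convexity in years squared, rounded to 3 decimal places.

With y = 0.0205:
  t   CF        PV=CF/(1+0.0205)^t    t·PV        t(t+1)·PV
  1       812.50       796.1783       796.1783       1,592.3567
  2       812.50       780.1846     1,560.3691       4,681.1074
  3    25,812.50    24,287.9602    72,863.8805     291,455.5219
  Σ                 25,864.3231    75,220.4279     297,728.9860
P = 25,864.3231.
Convexity = Σ t(t+1)·PV / [P·(1+y)²] = 297,728.9860 / (25,864.3231 × 1.041420) = 11.05335.

11.053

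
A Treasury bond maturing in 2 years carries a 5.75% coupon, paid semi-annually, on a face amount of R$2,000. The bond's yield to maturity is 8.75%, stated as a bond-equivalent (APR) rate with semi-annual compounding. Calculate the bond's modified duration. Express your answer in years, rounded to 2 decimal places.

1.83 years

Periodic yield y = 0.04375. First find Macaulay duration:
  t   CF        PV=CF/(1+0.04375)^t    t·PV
  1        57.50        55.0898        55.0898
  2        57.50        52.7807       105.5613
  3        57.50        50.5683       151.7049
  4     2,057.50     1,733.6199     6,934.4797
  Σ                  1,892.0587     7,246.8358
P = 1,892.0587; Macaulay duration = 7,246.8358 / 1,892.0587 = 3.83013 half-year periods = 1.91507 years.
Modified duration = D_Mac / (1 + y) = 1.91507 / 1.04375 = 1.83479 years.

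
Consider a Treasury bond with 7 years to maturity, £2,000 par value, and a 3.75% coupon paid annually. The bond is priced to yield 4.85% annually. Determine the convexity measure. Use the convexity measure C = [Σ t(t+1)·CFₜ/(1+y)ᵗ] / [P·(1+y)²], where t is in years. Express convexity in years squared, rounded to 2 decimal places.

43.80

With y = 0.0485:
  t   CF        PV=CF/(1+0.0485)^t    t·PV        t(t+1)·PV
  1        75.00        71.5308        71.5308         143.0615
  2        75.00        68.2220       136.4440         409.3319
  3        75.00        65.0663       195.1988         780.7953
  4        75.00        62.0565       248.2261       1,241.1307
  5        75.00        59.1860       295.9301       1,775.5804
  6        75.00        56.4483       338.6896       2,370.8274
  7     2,075.00     1,489.4950    10,426.4652      83,411.7215
  Σ                  1,872.0049    11,712.4846      90,132.4488
P = 1,872.0049.
Convexity = Σ t(t+1)·PV / [P·(1+y)²] = 90,132.4488 / (1,872.0049 × 1.099352) = 43.79629.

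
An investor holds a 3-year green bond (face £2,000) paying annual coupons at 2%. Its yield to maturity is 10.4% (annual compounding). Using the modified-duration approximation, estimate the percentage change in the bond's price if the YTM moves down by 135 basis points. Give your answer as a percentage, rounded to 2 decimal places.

+3.59%

Periodic yield y = 0.104. Modified duration first:
  t   CF        PV=CF/(1+0.104)^t    t·PV
  1        40.00        36.2319        36.2319
  2        40.00        32.8187        65.6375
  3     2,040.00     1,516.0829     4,548.2487
  Σ                  1,585.1335     4,650.1180
P = 1,585.1335; D_Mac = 2.93358 yrs; D_mod = 2.93358/(1+0.104) = 2.65723 yrs.
ΔP/P ≈ -D_mod · Δy = -2.65723 × (-0.0135) = +0.035873 = +3.5873%.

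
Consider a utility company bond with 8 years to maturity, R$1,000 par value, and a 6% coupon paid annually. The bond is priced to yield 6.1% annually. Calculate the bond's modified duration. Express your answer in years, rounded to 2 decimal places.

Periodic yield y = 0.061. First find Macaulay duration:
  t   CF        PV=CF/(1+0.061)^t    t·PV
  1        60.00        56.5504        56.5504
  2        60.00        53.2992       106.5983
  3        60.00        50.2348       150.7045
  4        60.00        47.3467       189.3868
  5        60.00        44.6246       223.1230
  6        60.00        42.0590       252.3540
  7        60.00        39.6409       277.4863
  8     1,060.00       660.0591     5,280.4724
  Σ                    993.8147     6,536.6759
P = 993.8147; Macaulay duration = 6,536.6759 / 993.8147 = 6.57736 years.
Modified duration = D_Mac / (1 + y) = 6.57736 / 1.061 = 6.19921 years.

6.20 years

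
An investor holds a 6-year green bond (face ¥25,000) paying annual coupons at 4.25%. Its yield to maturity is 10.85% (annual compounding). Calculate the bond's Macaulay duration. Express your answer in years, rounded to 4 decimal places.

Periodic yield y = 0.1085. Discount each cash flow and weight by its year:
  t   CF        PV=CF/(1+0.1085)^t    t·PV
  1     1,062.50       958.5025       958.5025
  2     1,062.50       864.6842     1,729.3685
  3     1,062.50       780.0489     2,340.1468
  4     1,062.50       703.6977     2,814.7909
  5     1,062.50       634.8198     3,174.0989
  6    26,062.50    14,047.5921    84,285.5525
  Σ                 17,989.3452    95,302.4601
Price P = Σ PV = 17,989.3452.
Macaulay duration = Σ(t·PV) / P = 95,302.4601 / 17,989.3452 = 5.29772 years.

5.2977 years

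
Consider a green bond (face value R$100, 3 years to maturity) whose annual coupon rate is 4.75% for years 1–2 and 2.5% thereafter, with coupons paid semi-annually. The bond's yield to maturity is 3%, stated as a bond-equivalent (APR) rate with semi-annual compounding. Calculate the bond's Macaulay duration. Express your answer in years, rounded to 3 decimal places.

2.838 years

Periodic yield y = 0.015. Discount each cash flow and weight by its period:
  t   CF        PV=CF/(1+0.015)^t    t·PV
  1        2.375         2.3399         2.3399
  2        2.375         2.3053         4.6106
  3        2.375         2.2713         6.8138
  4        2.375         2.2377         8.9508
  5        1.250         1.1603         5.8016
  6      101.250        92.5974       555.5844
  Σ                    102.9119       584.1011
Price P = Σ PV = 102.9119.
Macaulay duration = Σ(t·PV) / P = 584.1011 / 102.9119 = 5.67574 half-year periods.
In years: 5.67574 / 2 = 2.83787 years.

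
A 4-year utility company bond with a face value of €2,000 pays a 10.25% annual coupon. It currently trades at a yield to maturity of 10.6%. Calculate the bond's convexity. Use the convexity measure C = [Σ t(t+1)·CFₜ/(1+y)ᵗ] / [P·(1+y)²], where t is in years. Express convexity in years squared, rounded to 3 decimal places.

With y = 0.106:
  t   CF        PV=CF/(1+0.106)^t    t·PV        t(t+1)·PV
  1       205.00       185.3526       185.3526         370.7052
  2       205.00       167.5883       335.1765       1,005.5296
  3       205.00       151.5265       454.5794       1,818.3175
  4     2,205.00     1,473.6288     5,894.5150      29,472.5750
  Σ                  1,978.0961     6,869.6235      32,667.1274
P = 1,978.0961.
Convexity = Σ t(t+1)·PV / [P·(1+y)²] = 32,667.1274 / (1,978.0961 × 1.223236) = 13.50061.

13.501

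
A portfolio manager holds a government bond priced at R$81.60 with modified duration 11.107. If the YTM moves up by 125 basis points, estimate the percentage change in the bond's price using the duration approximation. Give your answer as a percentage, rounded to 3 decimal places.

-13.884%

Duration approximation: ΔP/P ≈ -D_mod · Δy = -11.107 × (+0.0125) = -0.1388375.
As a percentage: -13.88375%.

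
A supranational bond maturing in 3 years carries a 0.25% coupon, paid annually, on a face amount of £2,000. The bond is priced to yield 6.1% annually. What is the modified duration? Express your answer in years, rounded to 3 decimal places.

2.820 years

Periodic yield y = 0.061. First find Macaulay duration:
  t   CF        PV=CF/(1+0.061)^t    t·PV
  1         5.00         4.7125         4.7125
  2         5.00         4.4416         8.8832
  3     2,005.00     1,678.6812     5,036.0436
  Σ                  1,687.8353     5,049.6393
P = 1,687.8353; Macaulay duration = 5,049.6393 / 1,687.8353 = 2.99178 years.
Modified duration = D_Mac / (1 + y) = 2.99178 / 1.061 = 2.81978 years.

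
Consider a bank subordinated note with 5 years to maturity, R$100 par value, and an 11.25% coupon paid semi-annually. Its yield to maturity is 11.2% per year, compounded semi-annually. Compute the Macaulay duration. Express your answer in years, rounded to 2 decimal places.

3.96 years

Periodic yield y = 0.056. Discount each cash flow and weight by its period:
  t   CF        PV=CF/(1+0.056)^t    t·PV
  1        5.625         5.3267         5.3267
  2        5.625         5.0442        10.0885
  3        5.625         4.7767        14.3302
  4        5.625         4.5234        18.0937
  5        5.625         4.2835        21.4177
  6        5.625         4.0564        24.3383
  7        5.625         3.8413        26.8889
  8        5.625         3.6376        29.1005
  9        5.625         3.4447        31.0020
  10     105.625        61.2530       612.5302
  Σ                    100.1875       793.1167
Price P = Σ PV = 100.1875.
Macaulay duration = Σ(t·PV) / P = 793.1167 / 100.1875 = 7.91632 half-year periods.
In years: 7.91632 / 2 = 3.95816 years.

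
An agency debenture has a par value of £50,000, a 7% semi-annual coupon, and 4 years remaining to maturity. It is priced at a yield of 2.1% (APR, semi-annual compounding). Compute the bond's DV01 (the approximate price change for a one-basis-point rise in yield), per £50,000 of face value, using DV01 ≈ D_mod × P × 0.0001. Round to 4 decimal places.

Periodic yield y = 0.0105.
  t   CF        PV=CF/(1+0.0105)^t    t·PV
  1     1,750.00     1,731.8159     1,731.8159
  2     1,750.00     1,713.8208     3,427.6416
  3     1,750.00     1,696.0127     5,088.0380
  4     1,750.00     1,678.3896     6,713.5584
  5     1,750.00     1,660.9496     8,304.7481
  6     1,750.00     1,643.6909     9,862.1452
  7     1,750.00     1,626.6114    11,386.2801
  8    51,750.00    47,601.4094   380,811.2749
  Σ                 59,352.7003   427,325.5023
P = 59,352.7003; D_Mac = 7.19977 half-year periods = 3.59988 yrs; D_mod = 3.56248 yrs.
DV01 ≈ 3.56248 × 59,352.7003 × 0.0001 = 21.144260.

£21.1443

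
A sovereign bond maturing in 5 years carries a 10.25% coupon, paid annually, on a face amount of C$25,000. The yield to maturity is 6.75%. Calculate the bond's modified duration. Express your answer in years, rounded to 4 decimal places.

3.9461 years

Periodic yield y = 0.0675. First find Macaulay duration:
  t   CF        PV=CF/(1+0.0675)^t    t·PV
  1     2,562.50     2,400.4684     2,400.4684
  2     2,562.50     2,248.6823     4,497.3647
  3     2,562.50     2,106.4940     6,319.4819
  4     2,562.50     1,973.2965     7,893.1859
  5    27,562.50    19,882.8753    99,414.3764
  Σ                 28,611.8164   120,524.8773
P = 28,611.8164; Macaulay duration = 120,524.8773 / 28,611.8164 = 4.21242 years.
Modified duration = D_Mac / (1 + y) = 4.21242 / 1.0675 = 3.94606 years.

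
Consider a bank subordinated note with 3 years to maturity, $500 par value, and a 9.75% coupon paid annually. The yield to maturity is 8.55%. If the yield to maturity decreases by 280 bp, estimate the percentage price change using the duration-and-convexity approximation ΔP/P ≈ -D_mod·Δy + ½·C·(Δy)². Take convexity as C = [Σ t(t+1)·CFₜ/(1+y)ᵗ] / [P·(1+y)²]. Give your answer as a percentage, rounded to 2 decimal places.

+7.44%

With y = 0.0855:
  t   CF        PV=CF/(1+0.0855)^t    t·PV        t(t+1)·PV
  1        48.75        44.9102        44.9102          89.8204
  2        48.75        41.3728        82.7456         248.2368
  3       548.75       429.0274     1,287.0823       5,148.3290
  Σ                    515.3104     1,414.7380       5,486.3862
P = 515.3104; D_Mac = 2.74541 yrs; D_mod = 2.52917 yrs; C = 9.03562.
Duration effect: -2.52917 × (-0.028) = +0.070817
Convexity effect: 0.5 × 9.03562 × (-0.028)² = +0.0035420
ΔP/P ≈ +0.070817 + 0.0035420 = +0.074359 = +7.4359%.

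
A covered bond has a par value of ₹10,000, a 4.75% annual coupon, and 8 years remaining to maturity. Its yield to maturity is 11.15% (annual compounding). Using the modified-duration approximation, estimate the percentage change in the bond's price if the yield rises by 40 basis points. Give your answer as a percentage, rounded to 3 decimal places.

-2.352%

Periodic yield y = 0.1115. Modified duration first:
  t   CF        PV=CF/(1+0.1115)^t    t·PV
  1       475.00       427.3504       427.3504
  2       475.00       384.4808       768.9616
  3       475.00       345.9117     1,037.7350
  4       475.00       311.2116     1,244.8463
  5       475.00       279.9924     1,399.9621
  6       475.00       251.9050     1,511.4301
  7       475.00       226.6352     1,586.4463
  8    10,475.00     4,496.5383    35,972.3063
  Σ                  6,724.0254    43,949.0381
P = 6,724.0254; D_Mac = 6.53612 yrs; D_mod = 6.53612/(1+0.1115) = 5.88045 yrs.
ΔP/P ≈ -D_mod · Δy = -5.88045 × (+0.004) = -0.023522 = -2.3522%.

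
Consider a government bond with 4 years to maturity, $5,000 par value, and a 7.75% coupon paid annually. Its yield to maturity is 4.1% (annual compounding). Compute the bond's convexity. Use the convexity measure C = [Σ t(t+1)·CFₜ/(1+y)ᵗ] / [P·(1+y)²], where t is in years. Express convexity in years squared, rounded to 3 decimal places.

With y = 0.041:
  t   CF        PV=CF/(1+0.041)^t    t·PV        t(t+1)·PV
  1       387.50       372.2382       372.2382         744.4765
  2       387.50       357.5776       715.1551       2,145.4653
  3       387.50       343.4943     1,030.4829       4,121.9314
  4     5,387.50     4,587.5875    18,350.3502      91,751.7509
  Σ                  5,660.8976    20,468.2264      98,763.6242
P = 5,660.8976.
Convexity = Σ t(t+1)·PV / [P·(1+y)²] = 98,763.6242 / (5,660.8976 × 1.083681) = 16.09942.

16.099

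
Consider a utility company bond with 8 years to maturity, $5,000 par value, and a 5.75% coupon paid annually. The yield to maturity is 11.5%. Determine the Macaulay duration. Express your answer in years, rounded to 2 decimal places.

6.33 years

Periodic yield y = 0.115. Discount each cash flow and weight by its year:
  t   CF        PV=CF/(1+0.115)^t    t·PV
  1       287.50       257.8475       257.8475
  2       287.50       231.2534       462.5068
  3       287.50       207.4021       622.2064
  4       287.50       186.0109       744.0436
  5       287.50       166.8259       834.1296
  6       287.50       149.6197       897.7179
  7       287.50       134.1880       939.3162
  8     5,287.50     2,213.3569    17,706.8549
  Σ                  3,546.5044    22,464.6229
Price P = Σ PV = 3,546.5044.
Macaulay duration = Σ(t·PV) / P = 22,464.6229 / 3,546.5044 = 6.33430 years.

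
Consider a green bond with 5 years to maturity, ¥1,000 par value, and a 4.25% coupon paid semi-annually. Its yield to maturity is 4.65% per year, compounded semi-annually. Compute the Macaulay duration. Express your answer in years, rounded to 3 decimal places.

4.552 years

Periodic yield y = 0.02325. Discount each cash flow and weight by its period:
  t   CF        PV=CF/(1+0.02325)^t    t·PV
  1        21.25        20.7672        20.7672
  2        21.25        20.2953        40.5906
  3        21.25        19.8342        59.5025
  4        21.25        19.3835        77.5340
  5        21.25        18.9431        94.7153
  6        21.25        18.5126       111.0759
  7        21.25        18.0920       126.6440
  8        21.25        17.6809       141.4474
  9        21.25        17.2792       155.5126
  10    1,021.25       811.5486     8,115.4861
  Σ                    982.3365     8,943.2754
Price P = Σ PV = 982.3365.
Macaulay duration = Σ(t·PV) / P = 8,943.2754 / 982.3365 = 9.10409 half-year periods.
In years: 9.10409 / 2 = 4.55204 years.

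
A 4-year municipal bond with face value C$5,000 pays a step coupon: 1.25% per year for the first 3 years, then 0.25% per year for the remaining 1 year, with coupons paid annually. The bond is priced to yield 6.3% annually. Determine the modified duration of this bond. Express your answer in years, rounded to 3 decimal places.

3.685 years

Periodic yield y = 0.063. First find Macaulay duration:
  t   CF        PV=CF/(1+0.063)^t    t·PV
  1        62.50        58.7959        58.7959
  2        62.50        55.3113       110.6225
  3        62.50        52.0332       156.0995
  4     5,012.50     3,925.7381    15,702.9526
  Σ                  4,091.8784    16,028.4704
P = 4,091.8784; Macaulay duration = 16,028.4704 / 4,091.8784 = 3.91714 years.
Modified duration = D_Mac / (1 + y) = 3.91714 / 1.063 = 3.68499 years.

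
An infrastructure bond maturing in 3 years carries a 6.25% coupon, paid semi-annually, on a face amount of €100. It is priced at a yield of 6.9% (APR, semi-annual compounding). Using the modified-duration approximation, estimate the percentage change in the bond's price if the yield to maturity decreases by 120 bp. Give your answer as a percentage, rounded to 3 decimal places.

+3.224%

Periodic yield y = 0.0345. Modified duration first:
  t   CF        PV=CF/(1+0.0345)^t    t·PV
  1        3.125         3.0208         3.0208
  2        3.125         2.9200         5.8401
  3        3.125         2.8227         8.4680
  4        3.125         2.7285        10.9141
  5        3.125         2.6375        13.1877
  6      103.125        84.1358       504.8150
  Σ                     98.2654       546.2456
P = 98.2654; D_Mac = 5.55888 half-year periods = 2.77944 yrs; D_mod = 2.77944/(1+0.0345) = 2.68675 yrs.
ΔP/P ≈ -D_mod · Δy = -2.68675 × (-0.012) = +0.032241 = +3.2241%.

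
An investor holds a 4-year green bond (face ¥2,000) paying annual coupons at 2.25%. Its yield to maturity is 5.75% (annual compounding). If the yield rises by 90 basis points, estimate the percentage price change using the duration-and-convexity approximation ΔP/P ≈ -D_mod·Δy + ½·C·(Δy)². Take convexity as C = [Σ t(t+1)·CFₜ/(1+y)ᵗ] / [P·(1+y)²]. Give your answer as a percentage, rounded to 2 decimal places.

With y = 0.0575:
  t   CF        PV=CF/(1+0.0575)^t    t·PV        t(t+1)·PV
  1        45.00        42.5532        42.5532          85.1064
  2        45.00        40.2394        80.4788         241.4365
  3        45.00        38.0515       114.1544         456.6176
  4     2,045.00     1,635.2035     6,540.8140      32,704.0700
  Σ                  1,756.0476     6,778.0004      33,487.2305
P = 1,756.0476; D_Mac = 3.85980 yrs; D_mod = 3.64993 yrs; C = 17.05227.
Duration effect: -3.64993 × (+0.009) = -0.032849
Convexity effect: 0.5 × 17.05227 × (0.009)² = +0.0006906
ΔP/P ≈ -0.032849 + 0.0006906 = -0.032159 = -3.2159%.

-3.22%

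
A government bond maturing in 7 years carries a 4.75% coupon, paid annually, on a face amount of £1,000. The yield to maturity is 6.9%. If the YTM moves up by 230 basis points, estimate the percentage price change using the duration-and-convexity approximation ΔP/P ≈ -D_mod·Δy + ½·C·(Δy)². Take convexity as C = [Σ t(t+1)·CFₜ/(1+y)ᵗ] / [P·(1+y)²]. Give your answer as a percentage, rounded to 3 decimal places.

With y = 0.069:
  t   CF        PV=CF/(1+0.069)^t    t·PV        t(t+1)·PV
  1        47.50        44.4341        44.4341          88.8681
  2        47.50        41.5660        83.1320         249.3960
  3        47.50        38.8831       116.6492         466.5968
  4        47.50        36.3733       145.4932         727.4661
  5        47.50        34.0255       170.1277       1,020.7663
  6        47.50        31.8293       190.9759       1,336.8315
  7     1,047.50       656.6139     4,596.2975      36,770.3803
  Σ                    883.7252     5,347.1097      40,660.3052
P = 883.7252; D_Mac = 6.05065 yrs; D_mod = 5.66010 yrs; C = 40.26224.
Duration effect: -5.66010 × (+0.023) = -0.130182
Convexity effect: 0.5 × 40.26224 × (0.023)² = +0.0106494
ΔP/P ≈ -0.130182 + 0.0106494 = -0.119533 = -11.9533%.

-11.953%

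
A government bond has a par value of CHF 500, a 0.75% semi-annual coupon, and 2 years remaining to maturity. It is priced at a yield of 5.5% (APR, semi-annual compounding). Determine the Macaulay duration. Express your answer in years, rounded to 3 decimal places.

Periodic yield y = 0.0275. Discount each cash flow and weight by its period:
  t   CF        PV=CF/(1+0.0275)^t    t·PV
  1        1.875         1.8248         1.8248
  2        1.875         1.7760         3.5520
  3        1.875         1.7284         5.1853
  4      501.875       450.2651     1,801.0602
  Σ                    455.5943     1,811.6223
Price P = Σ PV = 455.5943.
Macaulay duration = Σ(t·PV) / P = 1,811.6223 / 455.5943 = 3.97639 half-year periods.
In years: 3.97639 / 2 = 1.98820 years.

1.988 years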